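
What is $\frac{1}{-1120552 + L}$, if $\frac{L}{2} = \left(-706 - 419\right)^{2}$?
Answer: $\frac{1}{1410698} \approx 7.0887 \cdot 10^{-7}$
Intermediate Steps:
$L = 2531250$ ($L = 2 \left(-706 - 419\right)^{2} = 2 \left(-1125\right)^{2} = 2 \cdot 1265625 = 2531250$)
$\frac{1}{-1120552 + L} = \frac{1}{-1120552 + 2531250} = \frac{1}{1410698}$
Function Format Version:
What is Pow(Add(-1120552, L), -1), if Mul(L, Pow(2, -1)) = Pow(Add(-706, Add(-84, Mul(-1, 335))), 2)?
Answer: Rational(1, 1410698) ≈ 7.0887e-7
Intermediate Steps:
L = 2531250 (L = Mul(2, Pow(Add(-706, Add(-84, Mul(-1, 335))), 2)) = Mul(2, Pow(Add(-706, Add(-84, -335)), 2)) = Mul(2, Pow(Add(-706, -419), 2)) = Mul(2, Pow(-1125, 2)) = Mul(2, 1265625) = 2531250)
Pow(Add(-1120552, L), -1) = Pow(Add(-1120552, 2531250), -1) = Pow(1410698, -1) = Rational(1, 1410698)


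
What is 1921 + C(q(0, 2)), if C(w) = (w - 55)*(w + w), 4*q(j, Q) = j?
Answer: 1921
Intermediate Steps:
q(j, Q) = j/4
C(w) = 2*w*(-55 + w) (C(w) = (-55 + w)*(2*w) = 2*w*(-55 + w))
1921 + C(q(0, 2)) = 1921 + 2*((1/4)*0)*(-55 + (1/4)*0) = 1921 + 2*0*(-55 + 0) = 1921 + 2*0*(-55) = 1921 + 0 = 1921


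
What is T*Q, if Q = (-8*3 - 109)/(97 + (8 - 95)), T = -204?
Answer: 13566/5 ≈ 2713.2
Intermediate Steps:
Q = -133/10 (Q = (-24 - 109)/(97 - 87) = -133/10 ≈ -13.300)
T*Q = -204*(-133/10) = 13566/5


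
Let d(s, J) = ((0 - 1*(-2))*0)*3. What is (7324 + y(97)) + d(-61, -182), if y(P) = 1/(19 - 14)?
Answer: 36621/5 ≈ 7324.2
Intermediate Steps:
d(s, J) = 0 (d(s, J) = ((0 + 2)*0)*3 = (2*0)*3 = 0*3 = 0)
y(P) = ⅕ (y(P) = 1/5 = ⅕)
(7324 + y(97)) + d(-61, -182) = (7324 + ⅕) + 0 = 36621/5 + 0 = 36621/5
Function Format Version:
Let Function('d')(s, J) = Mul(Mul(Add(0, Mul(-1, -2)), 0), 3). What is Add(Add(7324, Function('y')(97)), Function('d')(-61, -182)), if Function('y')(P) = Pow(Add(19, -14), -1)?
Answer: Rational(36621, 5) ≈ 7324.2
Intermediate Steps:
Function('d')(s, J) = 0 (Function('d')(s, J) = Mul(Mul(Add(0, 2), 0), 3) = Mul(Mul(2, 0), 3) = Mul(0, 3) = 0)
Function('y')(P) = Rational(1, 5) (Function('y')(P) = Pow(5, -1) = Rational(1, 5))
Add(Add(7324, Function('y')(97)), Function('d')(-61, -182)) = Add(Add(7324, Rational(1, 5)), 0) = Add(Rational(36621, 5), 0) = Rational(36621, 5)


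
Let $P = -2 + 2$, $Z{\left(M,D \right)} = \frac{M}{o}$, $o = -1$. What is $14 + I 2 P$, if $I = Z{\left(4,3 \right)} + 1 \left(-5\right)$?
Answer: $14$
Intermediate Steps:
$Z{\left(M,D \right)} = - M$ ($Z{\left(M,D \right)} = \frac{M}{-1} = M \left(-1\right) = - M$)
$P = 0$
$I = -9$ ($I = \left(-1\right) 4 + 1 \left(-5\right) = -4 - 5 = -9$)
$14 + I 2 P = 14 - 9 \cdot 2 \cdot 0 = 14 - 0 = 14 + 0 = 14$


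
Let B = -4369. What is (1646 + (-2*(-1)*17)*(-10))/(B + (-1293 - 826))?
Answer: -653/3244 ≈ -0.20129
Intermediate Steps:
(1646 + (-2*(-1)*17)*(-10))/(B + (-1293 - 826)) = (1646 + (-2*(-1)*17)*(-10))/(-4369 + (-1293 - 826)) = (1646 + (2*17)*(-10))/(-4369 - 2119) = (1646 + 34*(-10))/(-6488) = (1646 - 340)*(-1/6488) = 1306*(-1/6488) = -653/3244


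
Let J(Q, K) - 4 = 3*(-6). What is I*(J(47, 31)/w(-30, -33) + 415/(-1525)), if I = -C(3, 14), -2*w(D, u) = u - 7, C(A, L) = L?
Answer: 4151/305 ≈ 13.610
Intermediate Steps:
w(D, u) = 7/2 - u/2 (w(D, u) = -(u - 7)/2 = -(-7 + u)/2 = 7/2 - u/2)
J(Q, K) = -14 (J(Q, K) = 4 + 3*(-6) = 4 - 18 = -14)
I = -14 (I = -1*14 = -14)
I*(J(47, 31)/w(-30, -33) + 415/(-1525)) = -14*(-14/(7/2 - ½*(-33)) + 415/(-1525)) = -14*(-14/(7/2 + 33/2) + 415*(-1/1525)) = -14*(-14/20 - 83/305) = -14*(-14*1/20 - 83/305) = -14*(-7/10 - 83/305) = -14*(-593/610) = 4151/305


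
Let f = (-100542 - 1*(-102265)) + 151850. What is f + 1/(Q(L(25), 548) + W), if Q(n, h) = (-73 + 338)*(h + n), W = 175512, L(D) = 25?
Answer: 50273196562/327357 ≈ 1.5357e+5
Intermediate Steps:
Q(n, h) = 265*h + 265*n (Q(n, h) = 265*(h + n) = 265*h + 265*n)
f = 153573 (f = (-100542 + 102265) + 151850 = 1723 + 151850 = 153573)
f + 1/(Q(L(25), 548) + W) = 153573 + 1/((265*548 + 265*25) + 175512) = 153573 + 1/((145220 + 6625) + 175512) = 153573 + 1/(151845 + 175512) = 153573 + 1/327357 = 50273196562/327357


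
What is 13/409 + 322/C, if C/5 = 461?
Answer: 161663/942745 ≈ 0.17148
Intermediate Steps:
C = 2305 (C = 5*461 = 2305)
13/409 + 322/C = 13/409 + 322/2305 = 161663/942745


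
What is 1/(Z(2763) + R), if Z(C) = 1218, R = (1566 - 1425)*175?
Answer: 1/25893 ≈ 3.8620e-5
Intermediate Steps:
R = 24675 (R = 141*175 = 24675)
1/(Z(2763) + R) = 1/(1218 + 24675) = 1/25893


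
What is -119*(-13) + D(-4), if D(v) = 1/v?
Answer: 6187/4 ≈ 1546.8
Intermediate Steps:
-119*(-13) + D(-4) = -119*(-13) + 1/(-4) = 1547 - 1/4 = 6187/4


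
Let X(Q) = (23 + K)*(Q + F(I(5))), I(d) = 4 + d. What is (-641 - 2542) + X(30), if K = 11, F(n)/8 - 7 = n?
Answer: 2189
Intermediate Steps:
F(n) = 56 + 8*n
X(Q) = 4352 + 34*Q (X(Q) = (23 + 11)*(Q + (56 + 8*(4 + 5))) = 34*(Q + (56 + 8*9)) = 34*(Q + (56 + 72)) = 34*(Q + 128) = 34*(128 + Q) = 4352 + 34*Q)
(-641 - 2542) + X(30) = (-641 - 2542) + (4352 + 34*30) = -3183 + (4352 + 1020) = -3183 + 5372 = 2189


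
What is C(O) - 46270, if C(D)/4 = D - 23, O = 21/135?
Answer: -2086262/45 ≈ -46361.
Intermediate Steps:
O = 7/45 (O = 21*(1/135) = 7/45 ≈ 0.15556)
C(D) = -92 + 4*D (C(D) = 4*(D - 23) = 4*(-23 + D) = -92 + 4*D)
C(O) - 46270 = (-92 + 4*(7/45)) - 46270 = (-92 + 28/45) - 46270 = -4112/45 - 46270 = -2086262/45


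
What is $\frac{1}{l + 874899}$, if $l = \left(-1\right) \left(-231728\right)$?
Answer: $\frac{1}{1106627} \approx 9.0365 \cdot 10^{-7}$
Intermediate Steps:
$l = 231728$
$\frac{1}{l + 874899} = \frac{1}{231728 + 874899} = \frac{1}{1106627}$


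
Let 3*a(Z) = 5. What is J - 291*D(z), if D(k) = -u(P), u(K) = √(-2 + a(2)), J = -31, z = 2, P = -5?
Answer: -31 + 97*I*√3 ≈ -31.0 + 168.01*I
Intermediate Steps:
a(Z) = 5/3 (a(Z) = (⅓)*5 = 5/3)
u(K) = I*√3/3 (u(K) = √(-2 + 5/3) = √(-⅓) = I*√3/3)
D(k) = -I*√3/3
J - 291*D(z) = -31 - (-97)*I*√3 = -31 + 97*I*√3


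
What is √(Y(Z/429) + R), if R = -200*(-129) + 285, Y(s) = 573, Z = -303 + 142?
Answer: 3*√2962 ≈ 163.27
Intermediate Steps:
Z = -161
R = 26085 (R = 25800 + 285 = 26085)
√(Y(Z/429) + R) = √(573 + 26085) = √26658 = 3*√2962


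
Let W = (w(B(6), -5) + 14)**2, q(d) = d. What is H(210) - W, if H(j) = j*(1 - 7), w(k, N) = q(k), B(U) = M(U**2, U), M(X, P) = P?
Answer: -1660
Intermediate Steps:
B(U) = U
w(k, N) = k
H(j) = -6*j (H(j) = j*(-6) = -6*j)
W = 400 (W = (6 + 14)**2 = 20**2 = 400)
H(210) - W = -6*210 - 1*400 = -1260 - 400 = -1660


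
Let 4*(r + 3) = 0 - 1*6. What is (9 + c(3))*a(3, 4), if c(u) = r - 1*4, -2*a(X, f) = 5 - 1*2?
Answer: -3/4 ≈ -0.75000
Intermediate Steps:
r = -9/2 (r = -3 + (0 - 1*6)/4 = -3 + (0 - 6)/4 = -3 + (1/4)*(-6) = -3 - 3/2 = -9/2 ≈ -4.5000)
a(X, f) = -3/2 (a(X, f) = -(5 - 1*2)/2 = -(5 - 2)/2 = -1/2*3 = -3/2)
c(u) = -17/2 (c(u) = -9/2 - 1*4 = -9/2 - 4 = -17/2)
(9 + c(3))*a(3, 4) = (9 - 17/2)*(-3/2) = (1/2)*(-3/2) = -3/4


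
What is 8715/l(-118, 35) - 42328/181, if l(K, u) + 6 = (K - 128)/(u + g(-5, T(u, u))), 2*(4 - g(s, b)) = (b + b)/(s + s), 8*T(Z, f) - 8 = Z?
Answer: -2208559823/2332366 ≈ -946.92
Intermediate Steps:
T(Z, f) = 1 + Z/8
g(s, b) = 4 - b/(2*s) (g(s, b) = 4 - (b + b)/(2*(s + s)) = 4 - 2*b/(2*(2*s)) = 4 - 2*b*1/(2*s)/2 = 4 - b/(2*s))
l(K, u) = -6 + (-128 + K)/(41/10 + 81*u/80) (l(K, u) = -6 + (K - 128)/(u + (4 - 1/2*(1 + u/8)/(-5))) = -6 + (-128 + K)/(u + (4 - 1/2*(1 + u/8)*(-1/5))) = -6 + (-128 + K)/(u + (4 + (1/10 + u/80))) = -6 + (-128 + K)/(u + (41/10 + u/80)) = -6 + (-128 + K)/(41/10 + 81*u/80))
8715/l(-118, 35) - 42328/181 = 8715/((2*(-6104 - 243*35 + 40*(-118))/(328 + 81*35))) - 42328/181 = 8715/((2*(-6104 - 8505 - 4720)/(328 + 2835))) - 42328*1/181 = 8715/((2*(-19329)/3163)) - 42328/181 = 8715/((2*(1/3163)*(-19329))) - 42328/181 = 8715/(-38658/3163) - 42328/181 = 8715*(-3163/38658) - 42328/181 = -9188515/12886 - 42328/181 = -2208559823/2332366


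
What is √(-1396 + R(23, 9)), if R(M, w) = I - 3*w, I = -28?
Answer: I*√1451 ≈ 38.092*I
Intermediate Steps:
R(M, w) = -28 - 3*w
√(-1396 + R(23, 9)) = √(-1396 + (-28 - 3*9)) = √(-1396 + (-28 - 27)) = √(-1396 - 55) = √(-1451) = I*√1451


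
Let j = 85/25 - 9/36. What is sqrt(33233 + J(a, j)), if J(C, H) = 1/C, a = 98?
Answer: sqrt(6513670)/14 ≈ 182.30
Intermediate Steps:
j = 63/20 (j = 85*(1/25) - 9*1/36 = 17/5 - 1/4 = 63/20 ≈ 3.1500)
sqrt(33233 + J(a, j)) = sqrt(33233 + 1/98) = sqrt(3256835/98) = sqrt(6513670)/14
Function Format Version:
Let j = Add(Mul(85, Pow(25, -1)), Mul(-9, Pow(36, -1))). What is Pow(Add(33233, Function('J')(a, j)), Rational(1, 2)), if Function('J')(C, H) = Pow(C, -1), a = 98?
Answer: Mul(Rational(1, 14), Pow(6513670, Rational(1, 2))) ≈ 182.30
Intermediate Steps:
j = Rational(63, 20) (j = Add(Mul(85, Rational(1, 25)), Mul(-9, Rational(1, 36))) = Add(Rational(17, 5), Rational(-1, 4)) = Rational(63, 20) ≈ 3.1500)
Pow(Add(33233, Function('J')(a, j)), Rational(1, 2)) = Pow(Add(33233, Pow(98, -1)), Rational(1, 2)) = Pow(Add(33233, Rational(1, 98)), Rational(1, 2)) = Pow(Rational(3256835, 98), Rational(1, 2)) = Mul(Rational(1, 14), Pow(6513670, Rational(1, 2)))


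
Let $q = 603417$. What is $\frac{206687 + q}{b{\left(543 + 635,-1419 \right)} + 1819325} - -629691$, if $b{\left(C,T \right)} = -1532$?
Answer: $\frac{1144648702067}{1817793} \approx 6.2969 \cdot 10^{5}$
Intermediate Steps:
$\frac{206687 + q}{b{\left(543 + 635,-1419 \right)} + 1819325} - -629691 = \frac{206687 + 603417}{-1532 + 1819325} - -629691 = \frac{810104}{1817793} + 629691 = \frac{1144648702067}{1817793}$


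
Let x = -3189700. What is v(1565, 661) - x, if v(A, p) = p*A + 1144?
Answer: 4225309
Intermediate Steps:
v(A, p) = 1144 + A*p (v(A, p) = A*p + 1144 = 1144 + A*p)
v(1565, 661) - x = (1144 + 1565*661) - 1*(-3189700) = (1144 + 1034465) + 3189700 = 1035609 + 3189700 = 4225309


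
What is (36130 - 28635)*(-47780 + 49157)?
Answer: 10320615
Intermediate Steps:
(36130 - 28635)*(-47780 + 49157) = 7495*1377 = 10320615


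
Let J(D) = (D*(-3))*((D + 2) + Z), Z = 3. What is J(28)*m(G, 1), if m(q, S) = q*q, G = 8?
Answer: -177408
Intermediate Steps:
m(q, S) = q²
J(D) = -3*D*(5 + D) (J(D) = (D*(-3))*((D + 2) + 3) = (-3*D)*((2 + D) + 3) = (-3*D)*(5 + D) = -3*D*(5 + D))
J(28)*m(G, 1) = -3*28*(5 + 28)*8² = -3*28*33*64 = -2772*64 = -177408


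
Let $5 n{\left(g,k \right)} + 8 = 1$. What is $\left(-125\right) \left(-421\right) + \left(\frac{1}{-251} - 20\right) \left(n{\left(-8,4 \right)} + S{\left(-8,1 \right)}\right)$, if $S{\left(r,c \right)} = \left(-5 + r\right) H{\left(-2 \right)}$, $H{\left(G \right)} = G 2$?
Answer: $\frac{64774062}{1255} \approx 51613.0$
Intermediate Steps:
$n{\left(g,k \right)} = - \frac{7}{5}$ ($n{\left(g,k \right)} = - \frac{8}{5} + \frac{1}{5} \cdot 1 = - \frac{8}{5} + \frac{1}{5} = - \frac{7}{5}$)
$H{\left(G \right)} = 2 G$
$S{\left(r,c \right)} = 20 - 4 r$ ($S{\left(r,c \right)} = \left(-5 + r\right) 2 \left(-2\right) = \left(-5 + r\right) \left(-4\right) = 20 - 4 r$)
$\left(-125\right) \left(-421\right) + \left(\frac{1}{-251} - 20\right) \left(n{\left(-8,4 \right)} + S{\left(-8,1 \right)}\right) = \left(-125\right) \left(-421\right) + \left(\frac{1}{-251} - 20\right) \left(- \frac{7}{5} + \left(20 - -32\right)\right) = 52625 + \left(- \frac{1}{251} - 20\right) \left(- \frac{7}{5} + \left(20 + 32\right)\right) = 52625 - \frac{5021 \left(- \frac{7}{5} + 52\right)}{251} = 52625 - \frac{1270313}{1255} = \frac{64774062}{1255}$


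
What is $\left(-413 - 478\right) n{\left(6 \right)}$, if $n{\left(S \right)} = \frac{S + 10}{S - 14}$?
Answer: $1782$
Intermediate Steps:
$n{\left(S \right)} = \frac{10 + S}{-14 + S}$
$\left(-413 - 478\right) n{\left(6 \right)} = \left(-413 - 478\right) \frac{10 + 6}{-14 + 6} = - 891 \frac{1}{-8} \cdot 16 = - 891 \left(\left(- \frac{1}{8}\right) 16\right) = \left(-891\right) \left(-2\right) = 1782$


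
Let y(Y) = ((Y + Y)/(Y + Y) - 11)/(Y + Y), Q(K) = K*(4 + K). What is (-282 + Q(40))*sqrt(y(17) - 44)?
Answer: 1478*I*sqrt(12801)/17 ≈ 9836.7*I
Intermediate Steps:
y(Y) = -5/Y (y(Y) = ((2*Y)/((2*Y)) - 11)/((2*Y)) = ((2*Y)*(1/(2*Y)) - 11)*(1/(2*Y)) = (1 - 11)*(1/(2*Y)) = -5/Y)
(-282 + Q(40))*sqrt(y(17) - 44) = (-282 + 40*(4 + 40))*sqrt(-5/17 - 44) = (-282 + 40*44)*sqrt(-5*1/17 - 44) = (-282 + 1760)*sqrt(-5/17 - 44) = 1478*sqrt(-753/17) = 1478*(I*sqrt(12801)/17) = 1478*I*sqrt(12801)/17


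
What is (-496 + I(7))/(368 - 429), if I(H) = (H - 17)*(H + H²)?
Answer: 1056/61 ≈ 17.311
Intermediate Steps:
I(H) = (-17 + H)*(H + H²)
(-496 + I(7))/(368 - 429) = (-496 + 7*(-17 + 7² - 16*7))/(368 - 429) = (-496 + 7*(-17 + 49 - 112))/(-61) = (-496 + 7*(-80))*(-1/61) = (-496 - 560)*(-1/61) = -1056*(-1/61) = 1056/61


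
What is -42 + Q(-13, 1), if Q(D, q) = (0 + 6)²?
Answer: -6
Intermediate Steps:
Q(D, q) = 36 (Q(D, q) = 6² = 36)
-42 + Q(-13, 1) = -42 + 36 = -6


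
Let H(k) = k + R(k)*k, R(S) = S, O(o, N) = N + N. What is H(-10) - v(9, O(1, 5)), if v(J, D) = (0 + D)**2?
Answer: -10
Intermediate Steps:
O(o, N) = 2*N
v(J, D) = D**2
H(k) = k + k**2 (H(k) = k + k*k = k + k**2)
H(-10) - v(9, O(1, 5)) = -10*(1 - 10) - (2*5)**2 = -10*(-9) - 1*10**2 = 90 - 1*100 = 90 - 100 = -10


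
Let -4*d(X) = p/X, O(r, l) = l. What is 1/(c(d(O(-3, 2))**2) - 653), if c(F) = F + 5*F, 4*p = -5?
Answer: -512/334261 ≈ -0.0015317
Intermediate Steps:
p = -5/4 (p = (1/4)*(-5) = -5/4 ≈ -1.2500)
d(X) = 5/(16*X) (d(X) = -(-5)/(16*X) = 5/(16*X))
c(F) = 6*F
1/(c(d(O(-3, 2))**2) - 653) = 1/(6*((5/16)/2)**2 - 653) = 1/(6*((5/16)*(1/2))**2 - 653) = 1/(6*(5/32)**2 - 653) = 1/(6*(25/1024) - 653) = 1/(75/512 - 653) = 1/(-334261/512) = -512/334261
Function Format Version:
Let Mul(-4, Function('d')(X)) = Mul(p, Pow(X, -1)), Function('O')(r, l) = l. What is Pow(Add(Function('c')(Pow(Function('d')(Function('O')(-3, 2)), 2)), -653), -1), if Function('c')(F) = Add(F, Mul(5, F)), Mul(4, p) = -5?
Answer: Rational(-512, 334261) ≈ -0.0015317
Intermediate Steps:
p = Rational(-5, 4) (p = Mul(Rational(1, 4), -5) = Rational(-5, 4) ≈ -1.2500)
Function('d')(X) = Mul(Rational(5, 16), Pow(X, -1)) (Function('d')(X) = Mul(Rational(-1, 4), Mul(Rational(-5, 4), Pow(X, -1))) = Mul(Rational(5, 16), Pow(X, -1)))
Function('c')(F) = Mul(6, F)
Pow(Add(Function('c')(Pow(Function('d')(Function('O')(-3, 2)), 2)), -653), -1) = Pow(Add(Mul(6, Pow(Mul(Rational(5, 16), Pow(2, -1)), 2)), -653), -1) = Pow(Add(Mul(6, Pow(Mul(Rational(5, 16), Rational(1, 2)), 2)), -653), -1) = Pow(Add(Mul(6, Pow(Rational(5, 32), 2)), -653), -1) = Pow(Add(Mul(6, Rational(25, 1024)), -653), -1) = Pow(Add(Rational(75, 512), -653), -1) = Pow(Rational(-334261, 512), -1) = Rational(-512, 334261)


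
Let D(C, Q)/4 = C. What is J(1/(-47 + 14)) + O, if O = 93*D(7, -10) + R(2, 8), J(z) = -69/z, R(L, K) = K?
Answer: 4889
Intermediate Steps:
D(C, Q) = 4*C
O = 2612 (O = 93*(4*7) + 8 = 93*28 + 8 = 2604 + 8 = 2612)
J(1/(-47 + 14)) + O = -69/(1/(-47 + 14)) + 2612 = -69/(1/(-33)) + 2612 = -69/(-1/33) + 2612 = -69*(-33) + 2612 = 2277 + 2612 = 4889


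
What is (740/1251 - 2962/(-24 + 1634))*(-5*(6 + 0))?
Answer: 2514062/67137 ≈ 37.447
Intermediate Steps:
(740/1251 - 2962/(-24 + 1634))*(-5*(6 + 0)) = (740*(1/1251) - 2962/1610)*(-5*6) = (740/1251 - 2962*1/1610)*(-30) = (740/1251 - 1481/805)*(-30) = -1257031/1007055*(-30) = 2514062/67137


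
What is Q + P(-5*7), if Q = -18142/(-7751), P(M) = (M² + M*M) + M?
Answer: 18736807/7751 ≈ 2417.3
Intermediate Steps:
P(M) = M + 2*M² (P(M) = (M² + M²) + M = 2*M² + M = M + 2*M²)
Q = 18142/7751 (Q = -18142*(-1/7751) = 18142/7751 ≈ 2.3406)
Q + P(-5*7) = 18142/7751 + (-5*7)*(1 + 2*(-5*7)) = 18142/7751 - 35*(1 + 2*(-35)) = 18142/7751 - 35*(1 - 70) = 18142/7751 - 35*(-69) = 18142/7751 + 2415 = 18736807/7751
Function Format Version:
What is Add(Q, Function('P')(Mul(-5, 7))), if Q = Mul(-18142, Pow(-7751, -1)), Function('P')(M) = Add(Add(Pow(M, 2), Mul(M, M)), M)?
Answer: Rational(18736807, 7751) ≈ 2417.3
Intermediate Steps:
Function('P')(M) = Add(M, Mul(2, Pow(M, 2))) (Function('P')(M) = Add(Add(Pow(M, 2), Pow(M, 2)), M) = Add(Mul(2, Pow(M, 2)), M) = Add(M, Mul(2, Pow(M, 2))))
Q = Rational(18142, 7751) (Q = Mul(-18142, Rational(-1, 7751)) = Rational(18142, 7751) ≈ 2.3406)
Add(Q, Function('P')(Mul(-5, 7))) = Add(Rational(18142, 7751), Mul(Mul(-5, 7), Add(1, Mul(2, Mul(-5, 7))))) = Add(Rational(18142, 7751), Mul(-35, Add(1, Mul(2, -35)))) = Add(Rational(18142, 7751), Mul(-35, Add(1, -70))) = Add(Rational(18142, 7751), Mul(-35, -69)) = Add(Rational(18142, 7751), 2415) = Rational(18736807, 7751)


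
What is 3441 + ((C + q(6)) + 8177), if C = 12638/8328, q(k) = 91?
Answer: 48762595/4164 ≈ 11711.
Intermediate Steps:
C = 6319/4164 (C = 12638*(1/8328) = 6319/4164 ≈ 1.5175)
3441 + ((C + q(6)) + 8177) = 3441 + ((6319/4164 + 91) + 8177) = 3441 + (385243/4164 + 8177) = 3441 + 34434271/4164 = 48762595/4164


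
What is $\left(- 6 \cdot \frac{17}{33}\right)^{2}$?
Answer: $\frac{1156}{121} \approx 9.5537$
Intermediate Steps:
$\left(- 6 \cdot \frac{17}{33}\right)^{2} = \left(- 6 \cdot 17 \cdot \frac{1}{33}\right)^{2} = \left(\left(-6\right) \frac{17}{33}\right)^{2} = \left(- \frac{34}{11}\right)^{2} = \frac{1156}{121}$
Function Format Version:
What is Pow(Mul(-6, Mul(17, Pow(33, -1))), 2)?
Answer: Rational(1156, 121) ≈ 9.5537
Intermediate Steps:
Pow(Mul(-6, Mul(17, Pow(33, -1))), 2) = Pow(Mul(-6, Mul(17, Rational(1, 33))), 2) = Pow(Mul(-6, Rational(17, 33)), 2) = Pow(Rational(-34, 11), 2) = Rational(1156, 121)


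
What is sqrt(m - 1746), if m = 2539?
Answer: sqrt(793) ≈ 28.160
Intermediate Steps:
sqrt(m - 1746) = sqrt(2539 - 1746) = sqrt(793)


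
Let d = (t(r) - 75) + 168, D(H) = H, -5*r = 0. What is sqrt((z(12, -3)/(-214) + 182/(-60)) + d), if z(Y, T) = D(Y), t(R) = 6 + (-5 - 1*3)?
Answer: sqrt(905839530)/3210 ≈ 9.3761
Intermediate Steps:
r = 0 (r = -1/5*0 = 0)
t(R) = -2 (t(R) = 6 + (-5 - 3) = 6 - 8 = -2)
z(Y, T) = Y
d = 91 (d = (-2 - 75) + 168 = -77 + 168 = 91)
sqrt((z(12, -3)/(-214) + 182/(-60)) + d) = sqrt((12/(-214) + 182/(-60)) + 91) = sqrt((12*(-1/214) + 182*(-1/60)) + 91) = sqrt((-6/107 - 91/30) + 91) = sqrt(-9917/3210 + 91) = sqrt(282193/3210) = sqrt(905839530)/3210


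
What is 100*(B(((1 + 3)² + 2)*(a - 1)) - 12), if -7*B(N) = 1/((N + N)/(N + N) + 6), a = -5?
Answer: -58900/49 ≈ -1202.0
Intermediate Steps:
B(N) = -1/49 (B(N) = -1/(7*((N + N)/(N + N) + 6)) = -1/(7*((2*N)/((2*N)) + 6)) = -1/(7*((2*N)*(1/(2*N)) + 6)) = -1/(7*(1 + 6)) = -⅐/7 = -⅐*⅐ = -1/49)
100*(B(((1 + 3)² + 2)*(a - 1)) - 12) = 100*(-1/49 - 12) = 100*(-589/49) = -58900/49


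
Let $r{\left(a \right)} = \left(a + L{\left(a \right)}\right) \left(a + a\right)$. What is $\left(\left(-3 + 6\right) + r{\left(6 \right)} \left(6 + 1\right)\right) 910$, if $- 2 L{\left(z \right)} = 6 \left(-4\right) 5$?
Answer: $5047770$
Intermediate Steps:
$L{\left(z \right)} = 60$ ($L{\left(z \right)} = - \frac{6 \left(-4\right) 5}{2} = - \frac{\left(-24\right) 5}{2} = \left(- \frac{1}{2}\right) \left(-120\right) = 60$)
$r{\left(a \right)} = 2 a \left(60 + a\right)$ ($r{\left(a \right)} = \left(a + 60\right) \left(a + a\right) = \left(60 + a\right) 2 a = 2 a \left(60 + a\right)$)
$\left(\left(-3 + 6\right) + r{\left(6 \right)} \left(6 + 1\right)\right) 910 = \left(\left(-3 + 6\right) + 2 \cdot 6 \left(60 + 6\right) \left(6 + 1\right)\right) 910 = \left(3 + 2 \cdot 6 \cdot 66 \cdot 7\right) 910 = \left(3 + 792 \cdot 7\right) 910 = \left(3 + 5544\right) 910 = 5547 \cdot 910 = 5047770$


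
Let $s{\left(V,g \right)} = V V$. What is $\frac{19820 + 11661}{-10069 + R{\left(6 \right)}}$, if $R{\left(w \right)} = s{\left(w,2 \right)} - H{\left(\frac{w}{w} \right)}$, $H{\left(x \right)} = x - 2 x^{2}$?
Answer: $- \frac{31481}{10032} \approx -3.1381$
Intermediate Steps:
$s{\left(V,g \right)} = V^{2}$
$R{\left(w \right)} = 1 + w^{2}$ ($R{\left(w \right)} = w^{2} - \frac{w}{w} \left(1 - 2 \frac{w}{w}\right) = w^{2} - 1 \left(1 - 2\right) = w^{2} - 1 \left(-1\right) = w^{2} - -1 = w^{2} + 1 = 1 + w^{2}$)
$\frac{19820 + 11661}{-10069 + R{\left(6 \right)}} = \frac{19820 + 11661}{-10069 + \left(1 + 6^{2}\right)} = \frac{31481}{-10069 + \left(1 + 36\right)} = \frac{31481}{-10069 + 37} = \frac{31481}{-10032} = 31481 \left(- \frac{1}{10032}\right) = - \frac{31481}{10032}$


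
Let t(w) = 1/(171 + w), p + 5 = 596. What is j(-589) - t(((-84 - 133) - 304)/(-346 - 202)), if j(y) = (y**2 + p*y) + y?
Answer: -166503191/94229 ≈ -1767.0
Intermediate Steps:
p = 591 (p = -5 + 596 = 591)
j(y) = y**2 + 592*y (j(y) = (y**2 + 591*y) + y = y**2 + 592*y)
j(-589) - t(((-84 - 133) - 304)/(-346 - 202)) = -589*(592 - 589) - 1/(171 + ((-84 - 133) - 304)/(-346 - 202)) = -589*3 - 1/(171 + (-217 - 304)/(-548)) = -1767 - 1/(171 - 521*(-1/548)) = -1767 - 1/(171 + 521/548) = -1767 - 1/94229/548 = -1767 - 1*548/94229 = -1767 - 548/94229 = -166503191/94229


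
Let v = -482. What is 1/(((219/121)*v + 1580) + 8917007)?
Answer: 121/1079043469 ≈ 1.1214e-7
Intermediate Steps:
1/(((219/121)*v + 1580) + 8917007) = 1/(((219/121)*(-482) + 1580) + 8917007) = 1/((-105558/121 + 1580) + 8917007) = 1/(85622/121 + 8917007) = 1/(1079043469/121) = 121/1079043469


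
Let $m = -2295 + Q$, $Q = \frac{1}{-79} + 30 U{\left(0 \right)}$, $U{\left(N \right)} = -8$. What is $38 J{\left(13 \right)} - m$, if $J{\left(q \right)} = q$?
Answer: $\frac{239292}{79} \approx 3029.0$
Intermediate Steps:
$Q = - \frac{18961}{79}$ ($Q = \frac{1}{-79} + 30 \left(-8\right) = - \frac{1}{79} - 240 = - \frac{18961}{79} \approx -240.01$)
$m = - \frac{200266}{79}$ ($m = -2295 - \frac{18961}{79} = - \frac{200266}{79} \approx -2535.0$)
$38 J{\left(13 \right)} - m = 38 \cdot 13 - - \frac{200266}{79} = 494 + \frac{200266}{79} = \frac{239292}{79}$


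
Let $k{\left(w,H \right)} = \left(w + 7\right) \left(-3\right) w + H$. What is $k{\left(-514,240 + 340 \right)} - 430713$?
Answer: $-1211927$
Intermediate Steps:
$k{\left(w,H \right)} = H + w \left(-21 - 3 w\right)$ ($k{\left(w,H \right)} = \left(7 + w\right) \left(-3\right) w + H = \left(-21 - 3 w\right) w + H = w \left(-21 - 3 w\right) + H = H + w \left(-21 - 3 w\right)$)
$k{\left(-514,240 + 340 \right)} - 430713 = \left(\left(240 + 340\right) - -10794 - 3 \left(-514\right)^{2}\right) - 430713 = \left(580 + 10794 - 792588\right) - 430713 = -781214 - 430713 = -1211927$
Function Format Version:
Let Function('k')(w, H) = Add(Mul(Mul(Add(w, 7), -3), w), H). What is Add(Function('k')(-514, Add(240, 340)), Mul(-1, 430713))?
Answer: -1211927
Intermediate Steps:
Function('k')(w, H) = Add(H, Mul(w, Add(-21, Mul(-3, w)))) (Function('k')(w, H) = Add(Mul(Mul(Add(7, w), -3), w), H) = Add(Mul(Add(-21, Mul(-3, w)), w), H) = Add(Mul(w, Add(-21, Mul(-3, w))), H) = Add(H, Mul(w, Add(-21, Mul(-3, w)))))
Add(Function('k')(-514, Add(240, 340)), Mul(-1, 430713)) = Add(Add(Add(240, 340), Mul(-21, -514), Mul(-3, Pow(-514, 2))), Mul(-1, 430713)) = Add(Add(580, 10794, Mul(-3, 264196)), -430713) = Add(Add(580, 10794, -792588), -430713) = Add(-781214, -430713) = -1211927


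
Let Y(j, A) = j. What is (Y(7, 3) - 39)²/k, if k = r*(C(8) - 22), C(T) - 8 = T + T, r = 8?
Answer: 64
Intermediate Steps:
C(T) = 8 + 2*T (C(T) = 8 + (T + T) = 8 + 2*T)
k = 16 (k = 8*((8 + 2*8) - 22) = 8*((8 + 16) - 22) = 8*(24 - 22) = 8*2 = 16)
(Y(7, 3) - 39)²/k = (7 - 39)²/16 = (-32)²*(1/16) = 1024*(1/16) = 64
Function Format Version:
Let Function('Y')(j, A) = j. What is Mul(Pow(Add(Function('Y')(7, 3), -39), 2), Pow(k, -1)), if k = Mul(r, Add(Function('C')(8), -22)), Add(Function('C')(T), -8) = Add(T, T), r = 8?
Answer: 64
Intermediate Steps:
Function('C')(T) = Add(8, Mul(2, T)) (Function('C')(T) = Add(8, Add(T, T)) = Add(8, Mul(2, T)))
k = 16 (k = Mul(8, Add(Add(8, Mul(2, 8)), -22)) = Mul(8, Add(Add(8, 16), -22)) = Mul(8, Add(24, -22)) = Mul(8, 2) = 16)
Mul(Pow(Add(Function('Y')(7, 3), -39), 2), Pow(k, -1)) = Mul(Pow(Add(7, -39), 2), Pow(16, -1)) = Mul(Pow(-32, 2), Rational(1, 16)) = Mul(1024, Rational(1, 16)) = 64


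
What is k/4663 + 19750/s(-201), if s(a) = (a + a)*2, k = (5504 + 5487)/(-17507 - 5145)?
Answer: -521531946941/21230881476 ≈ -24.565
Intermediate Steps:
k = -10991/22652 (k = 10991/(-22652) = 10991*(-1/22652) = -10991/22652 ≈ -0.48521)
s(a) = 4*a (s(a) = (2*a)*2 = 4*a)
k/4663 + 19750/s(-201) = -10991/22652/4663 + 19750/((4*(-201))) = -10991/22652*1/4663 + 19750/(-804) = -10991/105626276 + 19750*(-1/804) = -10991/105626276 - 9875/402 = -521531946941/21230881476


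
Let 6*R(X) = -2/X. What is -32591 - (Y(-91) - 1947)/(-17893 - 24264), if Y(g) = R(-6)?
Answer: -24730933211/758826 ≈ -32591.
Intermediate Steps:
R(X) = -1/(3*X) (R(X) = (-2/X)/6 = -1/(3*X))
Y(g) = 1/18 (Y(g) = -1/3/(-6) = -1/3*(-1/6) = 1/18)
-32591 - (Y(-91) - 1947)/(-17893 - 24264) = -32591 - (1/18 - 1947)/(-17893 - 24264) = -32591 - (-35045)/(18*(-42157)) = -32591 - (-35045)*(-1)/(18*42157) = -32591 - 1*35045/758826 = -32591 - 35045/758826 = -24730933211/758826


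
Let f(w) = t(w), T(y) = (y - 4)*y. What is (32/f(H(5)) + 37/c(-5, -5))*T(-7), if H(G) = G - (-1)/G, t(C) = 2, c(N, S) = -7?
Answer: 825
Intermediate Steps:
T(y) = y*(-4 + y) (T(y) = (-4 + y)*y = y*(-4 + y))
H(G) = G + 1/G
f(w) = 2
(32/f(H(5)) + 37/c(-5, -5))*T(-7) = (32/2 + 37/(-7))*(-7*(-4 - 7)) = (32*(½) + 37*(-⅐))*(-7*(-11)) = (16 - 37/7)*77 = (75/7)*77 = 825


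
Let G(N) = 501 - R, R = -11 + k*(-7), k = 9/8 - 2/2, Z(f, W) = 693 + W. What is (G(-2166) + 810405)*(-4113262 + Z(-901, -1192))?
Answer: -26687378627023/8 ≈ -3.3359e+12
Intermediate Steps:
k = ⅛ (k = 9*(⅛) - 2*½ = 9/8 - 1 = ⅛ ≈ 0.12500)
R = -95/8 (R = -11 + (⅛)*(-7) = -11 - 7/8 = -95/8 ≈ -11.875)
G(N) = 4103/8 (G(N) = 501 - 1*(-95/8) = 501 + 95/8 = 4103/8)
(G(-2166) + 810405)*(-4113262 + Z(-901, -1192)) = (4103/8 + 810405)*(-4113262 + (693 - 1192)) = 6487343*(-4113262 - 499)/8 = (6487343/8)*(-4113761) = -26687378627023/8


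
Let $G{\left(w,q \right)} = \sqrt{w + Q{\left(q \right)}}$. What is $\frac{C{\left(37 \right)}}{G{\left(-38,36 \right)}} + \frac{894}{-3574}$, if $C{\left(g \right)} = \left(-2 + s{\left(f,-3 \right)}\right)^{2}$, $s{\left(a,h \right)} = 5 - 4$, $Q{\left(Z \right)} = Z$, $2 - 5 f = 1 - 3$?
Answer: $- \frac{447}{1787} - \frac{i \sqrt{2}}{2} \approx -0.25014 - 0.70711 i$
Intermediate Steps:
$f = \frac{4}{5}$ ($f = \frac{2}{5} - \frac{1 - 3}{5} = \frac{2}{5} - - \frac{2}{5} = \frac{2}{5} + \frac{2}{5} = \frac{4}{5} \approx 0.8$)
$G{\left(w,q \right)} = \sqrt{q + w}$ ($G{\left(w,q \right)} = \sqrt{w + q} = \sqrt{q + w}$)
$s{\left(a,h \right)} = 1$ ($s{\left(a,h \right)} = 5 - 4 = 1$)
$C{\left(g \right)} = 1$ ($C{\left(g \right)} = \left(-2 + 1\right)^{2} = \left(-1\right)^{2} = 1$)
$\frac{C{\left(37 \right)}}{G{\left(-38,36 \right)}} + \frac{894}{-3574} = 1 \frac{1}{\sqrt{36 - 38}} + \frac{894}{-3574} = 1 \frac{1}{\sqrt{-2}} + 894 \left(- \frac{1}{3574}\right) = 1 \frac{1}{i \sqrt{2}} - \frac{447}{1787} = 1 \left(- \frac{i \sqrt{2}}{2}\right) - \frac{447}{1787} = - \frac{i \sqrt{2}}{2} - \frac{447}{1787} = - \frac{447}{1787} - \frac{i \sqrt{2}}{2}$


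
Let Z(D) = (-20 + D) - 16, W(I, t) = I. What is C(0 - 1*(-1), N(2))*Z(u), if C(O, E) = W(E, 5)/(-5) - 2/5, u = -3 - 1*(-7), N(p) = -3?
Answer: -32/5 ≈ -6.4000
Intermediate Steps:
u = 4 (u = -3 + 7 = 4)
Z(D) = -36 + D
C(O, E) = -⅖ - E/5 (C(O, E) = E/(-5) - 2/5 = E*(-⅕) - 2*⅕ = -E/5 - ⅖ = -⅖ - E/5)
C(0 - 1*(-1), N(2))*Z(u) = (-⅖ - ⅕*(-3))*(-36 + 4) = (-⅖ + ⅗)*(-32) = (⅕)*(-32) = -32/5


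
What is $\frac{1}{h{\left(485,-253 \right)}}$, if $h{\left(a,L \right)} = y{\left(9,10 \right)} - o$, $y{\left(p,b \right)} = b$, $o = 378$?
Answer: $- \frac{1}{368} \approx -0.0027174$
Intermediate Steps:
$h{\left(a,L \right)} = -368$ ($h{\left(a,L \right)} = 10 - 378 = -368$)
$\frac{1}{h{\left(485,-253 \right)}} = \frac{1}{-368} = - \frac{1}{368}$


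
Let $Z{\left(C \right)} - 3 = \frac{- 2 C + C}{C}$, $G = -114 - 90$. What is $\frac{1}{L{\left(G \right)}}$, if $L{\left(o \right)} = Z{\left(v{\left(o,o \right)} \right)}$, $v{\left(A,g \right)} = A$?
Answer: $\frac{1}{2} \approx 0.5$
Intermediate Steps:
$G = -204$ ($G = -114 - 90 = -204$)
$Z{\left(C \right)} = 2$ ($Z{\left(C \right)} = 3 + \frac{- 2 C + C}{C} = 3 + \frac{\left(-1\right) C}{C} = 3 - 1 = 2$)
$L{\left(o \right)} = 2$
$\frac{1}{L{\left(G \right)}} = \frac{1}{2}$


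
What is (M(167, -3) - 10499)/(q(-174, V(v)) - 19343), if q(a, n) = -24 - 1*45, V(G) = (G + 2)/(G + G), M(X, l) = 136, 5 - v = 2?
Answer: 10363/19412 ≈ 0.53384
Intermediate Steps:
v = 3 (v = 5 - 1*2 = 5 - 2 = 3)
V(G) = (2 + G)/(2*G) (V(G) = (2 + G)/((2*G)) = (2 + G)*(1/(2*G)) = (2 + G)/(2*G))
q(a, n) = -69 (q(a, n) = -24 - 45 = -69)
(M(167, -3) - 10499)/(q(-174, V(v)) - 19343) = (136 - 10499)/(-69 - 19343) = -10363/(-19412) = -10363*(-1/19412) = 10363/19412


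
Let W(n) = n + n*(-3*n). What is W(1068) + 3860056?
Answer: 439252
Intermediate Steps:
W(n) = n - 3*n²
W(1068) + 3860056 = 1068*(1 - 3*1068) + 3860056 = 1068*(1 - 3204) + 3860056 = 1068*(-3203) + 3860056 = -3420804 + 3860056 = 439252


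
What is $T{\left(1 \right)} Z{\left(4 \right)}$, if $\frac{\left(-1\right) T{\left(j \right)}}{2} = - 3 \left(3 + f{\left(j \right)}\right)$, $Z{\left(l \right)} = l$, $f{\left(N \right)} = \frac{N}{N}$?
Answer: $96$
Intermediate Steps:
$f{\left(N \right)} = 1$
$T{\left(j \right)} = 24$ ($T{\left(j \right)} = - 2 \left(- 3 \left(3 + 1\right)\right) = - 2 \left(\left(-3\right) 4\right) = \left(-2\right) \left(-12\right) = 24$)
$T{\left(1 \right)} Z{\left(4 \right)} = 24 \cdot 4 = 96$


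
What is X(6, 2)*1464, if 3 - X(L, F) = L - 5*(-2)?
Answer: -19032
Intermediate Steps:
X(L, F) = -7 - L (X(L, F) = 3 - (L - 5*(-2)) = 3 - (L + 10) = 3 - (10 + L) = 3 + (-10 - L) = -7 - L)
X(6, 2)*1464 = (-7 - 1*6)*1464 = (-7 - 6)*1464 = -13*1464 = -19032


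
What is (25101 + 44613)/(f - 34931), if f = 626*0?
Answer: -69714/34931 ≈ -1.9958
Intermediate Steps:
f = 0
(25101 + 44613)/(f - 34931) = (25101 + 44613)/(0 - 34931) = 69714/(-34931) = 69714*(-1/34931) = -69714/34931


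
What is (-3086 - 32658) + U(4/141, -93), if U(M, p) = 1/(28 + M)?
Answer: -141260147/3952 ≈ -35744.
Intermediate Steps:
(-3086 - 32658) + U(4/141, -93) = (-3086 - 32658) + 1/(28 + 4/141) = -35744 + 1/(28 + 4*(1/141)) = -35744 + 1/(28 + 4/141) = -35744 + 1/(3952/141) = -35744 + 141/3952 = -141260147/3952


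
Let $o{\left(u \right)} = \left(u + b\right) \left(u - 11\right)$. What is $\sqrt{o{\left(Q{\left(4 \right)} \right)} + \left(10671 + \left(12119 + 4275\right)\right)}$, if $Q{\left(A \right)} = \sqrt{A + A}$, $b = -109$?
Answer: $4 \sqrt{1767 - 15 \sqrt{2}} \approx 167.13$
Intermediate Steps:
$Q{\left(A \right)} = \sqrt{2} \sqrt{A}$ ($Q{\left(A \right)} = \sqrt{2 A} = \sqrt{2} \sqrt{A}$)
$o{\left(u \right)} = \left(-109 + u\right) \left(-11 + u\right)$ ($o{\left(u \right)} = \left(u - 109\right) \left(u - 11\right) = \left(-109 + u\right) \left(-11 + u\right)$)
$\sqrt{o{\left(Q{\left(4 \right)} \right)} + \left(10671 + \left(12119 + 4275\right)\right)} = \sqrt{\left(1199 + \left(\sqrt{2} \sqrt{4}\right)^{2} - 120 \sqrt{2} \sqrt{4}\right) + \left(10671 + \left(12119 + 4275\right)\right)} = \sqrt{\left(1199 + \left(\sqrt{2} \cdot 2\right)^{2} - 120 \sqrt{2} \cdot 2\right) + \left(10671 + 16394\right)} = \sqrt{\left(1199 + \left(2 \sqrt{2}\right)^{2} - 120 \cdot 2 \sqrt{2}\right) + 27065} = \sqrt{\left(1199 + 8 - 240 \sqrt{2}\right) + 27065} = \sqrt{\left(1207 - 240 \sqrt{2}\right) + 27065} = \sqrt{28272 - 240 \sqrt{2}}$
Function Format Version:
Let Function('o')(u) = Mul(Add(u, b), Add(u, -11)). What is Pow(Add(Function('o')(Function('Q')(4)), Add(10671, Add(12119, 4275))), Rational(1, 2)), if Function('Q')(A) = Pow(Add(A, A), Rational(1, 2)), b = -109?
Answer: Mul(4, Pow(Add(1767, Mul(-15, Pow(2, Rational(1, 2)))), Rational(1, 2))) ≈ 167.13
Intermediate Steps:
Function('Q')(A) = Mul(Pow(2, Rational(1, 2)), Pow(A, Rational(1, 2))) (Function('Q')(A) = Pow(Mul(2, A), Rational(1, 2)) = Mul(Pow(2, Rational(1, 2)), Pow(A, Rational(1, 2))))
Function('o')(u) = Mul(Add(-109, u), Add(-11, u)) (Function('o')(u) = Mul(Add(u, -109), Add(u, -11)) = Mul(Add(-109, u), Add(-11, u)))
Pow(Add(Function('o')(Function('Q')(4)), Add(10671, Add(12119, 4275))), Rational(1, 2)) = Pow(Add(Add(1199, Pow(Mul(Pow(2, Rational(1, 2)), Pow(4, Rational(1, 2))), 2), Mul(-120, Mul(Pow(2, Rational(1, 2)), Pow(4, Rational(1, 2))))), Add(10671, Add(12119, 4275))), Rational(1, 2)) = Pow(Add(Add(1199, Pow(Mul(Pow(2, Rational(1, 2)), 2), 2), Mul(-120, Mul(Pow(2, Rational(1, 2)), 2))), Add(10671, 16394)), Rational(1, 2)) = Pow(Add(Add(1199, Pow(Mul(2, Pow(2, Rational(1, 2))), 2), Mul(-120, Mul(2, Pow(2, Rational(1, 2))))), 27065), Rational(1, 2)) = Pow(Add(Add(1199, 8, Mul(-240, Pow(2, Rational(1, 2)))), 27065), Rational(1, 2)) = Pow(Add(Add(1207, Mul(-240, Pow(2, Rational(1, 2)))), 27065), Rational(1, 2)) = Pow(Add(28272, Mul(-240, Pow(2, Rational(1, 2)))), Rational(1, 2))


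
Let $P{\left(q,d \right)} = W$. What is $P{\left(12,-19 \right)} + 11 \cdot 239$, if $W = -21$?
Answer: $2608$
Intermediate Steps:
$P{\left(q,d \right)} = -21$
$P{\left(12,-19 \right)} + 11 \cdot 239 = -21 + 11 \cdot 239 = -21 + 2629 = 2608$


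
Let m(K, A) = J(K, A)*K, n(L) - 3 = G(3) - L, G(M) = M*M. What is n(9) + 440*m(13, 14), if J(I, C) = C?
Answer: 80083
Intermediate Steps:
G(M) = M**2
n(L) = 12 - L (n(L) = 3 + (3**2 - L) = 3 + (9 - L) = 12 - L)
m(K, A) = A*K
n(9) + 440*m(13, 14) = (12 - 1*9) + 440*(14*13) = (12 - 9) + 440*182 = 3 + 80080 = 80083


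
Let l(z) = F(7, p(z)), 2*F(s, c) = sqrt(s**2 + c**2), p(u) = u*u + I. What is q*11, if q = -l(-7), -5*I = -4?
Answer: -11*sqrt(63226)/10 ≈ -276.59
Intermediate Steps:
I = 4/5 (I = -1/5*(-4) = 4/5 ≈ 0.80000)
p(u) = 4/5 + u**2 (p(u) = u*u + 4/5 = u**2 + 4/5 = 4/5 + u**2)
F(s, c) = sqrt(c**2 + s**2)/2 (F(s, c) = sqrt(s**2 + c**2)/2 = sqrt(c**2 + s**2)/2)
l(z) = sqrt(49 + (4/5 + z**2)**2)/2 (l(z) = sqrt((4/5 + z**2)**2 + 7**2)/2 = sqrt((4/5 + z**2)**2 + 49)/2 = sqrt(49 + (4/5 + z**2)**2)/2)
q = -sqrt(63226)/10 (q = -sqrt(1225 + (4 + 5*(-7)**2)**2)/10 = -sqrt(1225 + (4 + 5*49)**2)/10 = -sqrt(1225 + (4 + 245)**2)/10 = -sqrt(1225 + 249**2)/10 = -sqrt(1225 + 62001)/10 = -sqrt(63226)/10 ≈ -25.145)
q*11 = -sqrt(63226)/10*11 = -11*sqrt(63226)/10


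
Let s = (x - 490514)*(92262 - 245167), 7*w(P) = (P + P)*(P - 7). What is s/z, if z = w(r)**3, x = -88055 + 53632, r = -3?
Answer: 1835404250057/14400 ≈ 1.2746e+8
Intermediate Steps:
x = -34423
w(P) = 2*P*(-7 + P)/7 (w(P) = ((P + P)*(P - 7))/7 = ((2*P)*(-7 + P))/7 = (2*P*(-7 + P))/7 = 2*P*(-7 + P)/7)
s = 80265491985 (s = (-34423 - 490514)*(92262 - 245167) = -524937*(-152905) = 80265491985)
z = 216000/343 (z = ((2/7)*(-3)*(-7 - 3))**3 = ((2/7)*(-3)*(-10))**3 = (60/7)**3 = 216000/343 ≈ 629.74)
s/z = 80265491985/(216000/343) = 80265491985*(343/216000) = 1835404250057/14400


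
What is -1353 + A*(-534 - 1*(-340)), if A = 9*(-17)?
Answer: 28329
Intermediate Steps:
A = -153
-1353 + A*(-534 - 1*(-340)) = -1353 - 153*(-534 - 1*(-340)) = -1353 - 153*(-534 + 340) = -1353 - 153*(-194) = -1353 + 29682 = 28329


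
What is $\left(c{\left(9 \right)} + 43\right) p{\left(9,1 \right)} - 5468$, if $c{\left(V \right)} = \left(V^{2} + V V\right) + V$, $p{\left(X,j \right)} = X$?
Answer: $-3542$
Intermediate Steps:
$c{\left(V \right)} = V + 2 V^{2}$ ($c{\left(V \right)} = \left(V^{2} + V^{2}\right) + V = 2 V^{2} + V = V + 2 V^{2}$)
$\left(c{\left(9 \right)} + 43\right) p{\left(9,1 \right)} - 5468 = \left(9 \left(1 + 2 \cdot 9\right) + 43\right) 9 - 5468 = \left(9 \left(1 + 18\right) + 43\right) 9 - 5468 = \left(9 \cdot 19 + 43\right) 9 - 5468 = \left(171 + 43\right) 9 - 5468 = 214 \cdot 9 - 5468 = 1926 - 5468 = -3542$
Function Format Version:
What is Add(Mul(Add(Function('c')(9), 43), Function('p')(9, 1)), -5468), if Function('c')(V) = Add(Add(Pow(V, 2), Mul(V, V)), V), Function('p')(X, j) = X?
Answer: -3542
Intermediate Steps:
Function('c')(V) = Add(V, Mul(2, Pow(V, 2))) (Function('c')(V) = Add(Add(Pow(V, 2), Pow(V, 2)), V) = Add(Mul(2, Pow(V, 2)), V) = Add(V, Mul(2, Pow(V, 2))))
Add(Mul(Add(Function('c')(9), 43), Function('p')(9, 1)), -5468) = Add(Mul(Add(Mul(9, Add(1, Mul(2, 9))), 43), 9), -5468) = Add(Mul(Add(Mul(9, Add(1, 18)), 43), 9), -5468) = Add(Mul(Add(Mul(9, 19), 43), 9), -5468) = Add(Mul(Add(171, 43), 9), -5468) = Add(Mul(214, 9), -5468) = Add(1926, -5468) = -3542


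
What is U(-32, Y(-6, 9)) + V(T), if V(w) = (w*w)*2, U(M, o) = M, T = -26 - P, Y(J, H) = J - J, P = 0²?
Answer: 1320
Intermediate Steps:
P = 0
Y(J, H) = 0
T = -26 (T = -26 - 1*0 = -26 + 0 = -26)
V(w) = 2*w² (V(w) = w²*2 = 2*w²)
U(-32, Y(-6, 9)) + V(T) = -32 + 2*(-26)² = -32 + 2*676 = -32 + 1352 = 1320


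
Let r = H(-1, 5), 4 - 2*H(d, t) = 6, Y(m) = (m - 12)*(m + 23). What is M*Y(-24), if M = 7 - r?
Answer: 288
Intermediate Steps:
Y(m) = (-12 + m)*(23 + m)
H(d, t) = -1 (H(d, t) = 2 - 1/2*6 = 2 - 3 = -1)
r = -1
M = 8 (M = 7 - 1*(-1) = 7 + 1 = 8)
M*Y(-24) = 8*(-276 + (-24)**2 + 11*(-24)) = 8*(-276 + 576 - 264) = 8*36 = 288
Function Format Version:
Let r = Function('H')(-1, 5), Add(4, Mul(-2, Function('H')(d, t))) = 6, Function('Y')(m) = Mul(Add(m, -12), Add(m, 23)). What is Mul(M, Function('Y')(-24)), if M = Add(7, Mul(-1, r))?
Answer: 288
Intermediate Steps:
Function('Y')(m) = Mul(Add(-12, m), Add(23, m))
Function('H')(d, t) = -1 (Function('H')(d, t) = Add(2, Mul(Rational(-1, 2), 6)) = Add(2, -3) = -1)
r = -1
M = 8 (M = Add(7, Mul(-1, -1)) = Add(7, 1) = 8)
Mul(M, Function('Y')(-24)) = Mul(8, Add(-276, Pow(-24, 2), Mul(11, -24))) = Mul(8, Add(-276, 576, -264)) = Mul(8, 36) = 288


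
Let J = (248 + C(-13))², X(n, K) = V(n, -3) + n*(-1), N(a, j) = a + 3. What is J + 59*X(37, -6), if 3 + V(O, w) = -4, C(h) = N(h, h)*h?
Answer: 140288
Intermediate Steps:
N(a, j) = 3 + a
C(h) = h*(3 + h) (C(h) = (3 + h)*h = h*(3 + h))
V(O, w) = -7 (V(O, w) = -3 - 4 = -7)
X(n, K) = -7 - n (X(n, K) = -7 + n*(-1) = -7 - n)
J = 142884 (J = (248 - 13*(3 - 13))² = (248 - 13*(-10))² = (248 + 130)² = 378² = 142884)
J + 59*X(37, -6) = 142884 + 59*(-7 - 1*37) = 142884 + 59*(-7 - 37) = 142884 + 59*(-44) = 142884 - 2596 = 140288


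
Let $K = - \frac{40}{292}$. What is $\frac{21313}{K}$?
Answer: $- \frac{1555849}{10} \approx -1.5559 \cdot 10^{5}$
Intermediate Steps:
$K = - \frac{10}{73}$ ($K = \left(-40\right) \frac{1}{292} = - \frac{10}{73} \approx -0.13699$)
$\frac{21313}{K} = \frac{21313}{- \frac{10}{73}} = 21313 \left(- \frac{73}{10}\right) = - \frac{1555849}{10}$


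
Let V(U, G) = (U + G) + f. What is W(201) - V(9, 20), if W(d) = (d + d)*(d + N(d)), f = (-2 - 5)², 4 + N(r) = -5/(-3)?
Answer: 79786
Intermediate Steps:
N(r) = -7/3 (N(r) = -4 - 5/(-3) = -4 - 5*(-⅓) = -4 + 5/3 = -7/3)
f = 49 (f = (-7)² = 49)
W(d) = 2*d*(-7/3 + d) (W(d) = (d + d)*(d - 7/3) = (2*d)*(-7/3 + d) = 2*d*(-7/3 + d))
V(U, G) = 49 + G + U (V(U, G) = (U + G) + 49 = (G + U) + 49 = 49 + G + U)
W(201) - V(9, 20) = (⅔)*201*(-7 + 3*201) - (49 + 20 + 9) = (⅔)*201*(-7 + 603) - 1*78 = (⅔)*201*596 - 78 = 79864 - 78 = 79786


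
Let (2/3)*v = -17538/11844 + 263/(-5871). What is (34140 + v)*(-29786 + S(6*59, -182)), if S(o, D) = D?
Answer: -658686692983980/643853 ≈ -1.0230e+9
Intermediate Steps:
v = -5893365/2575412 (v = 3*(-17538/11844 + 263/(-5871))/2 = 3*(-17538*1/11844 + 263*(-1/5871))/2 = 3*(-2923/1974 - 263/5871)/2 = (3/2)*(-1964455/1287706) = -5893365/2575412 ≈ -2.2883)
(34140 + v)*(-29786 + S(6*59, -182)) = (34140 - 5893365/2575412)*(-29786 - 182) = (87918672315/2575412)*(-29968) = -658686692983980/643853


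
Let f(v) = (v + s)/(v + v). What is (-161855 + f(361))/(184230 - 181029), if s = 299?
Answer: -58429325/1155561 ≈ -50.564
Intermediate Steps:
f(v) = (299 + v)/(2*v) (f(v) = (v + 299)/(v + v) = (299 + v)/((2*v)) = (299 + v)*(1/(2*v)) = (299 + v)/(2*v))
(-161855 + f(361))/(184230 - 181029) = (-161855 + (1/2)*(299 + 361)/361)/(184230 - 181029) = (-161855 + (1/2)*(1/361)*660)/3201 = (-161855 + 330/361)*(1/3201) = -58429325/361*1/3201 = -58429325/1155561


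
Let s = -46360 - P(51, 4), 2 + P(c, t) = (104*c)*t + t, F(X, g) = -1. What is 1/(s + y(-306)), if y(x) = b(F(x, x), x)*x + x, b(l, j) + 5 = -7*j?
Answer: -1/721806 ≈ -1.3854e-6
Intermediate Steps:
P(c, t) = -2 + t + 104*c*t (P(c, t) = -2 + ((104*c)*t + t) = -2 + (104*c*t + t) = -2 + (t + 104*c*t) = -2 + t + 104*c*t)
b(l, j) = -5 - 7*j
s = -67578 (s = -46360 - (-2 + 4 + 104*51*4) = -46360 - (-2 + 4 + 21216) = -46360 - 1*21218 = -46360 - 21218 = -67578)
y(x) = x + x*(-5 - 7*x) (y(x) = (-5 - 7*x)*x + x = x*(-5 - 7*x) + x = x + x*(-5 - 7*x))
1/(s + y(-306)) = 1/(-67578 - 1*(-306)*(4 + 7*(-306))) = 1/(-67578 - 1*(-306)*(4 - 2142)) = 1/(-67578 - 1*(-306)*(-2138)) = 1/(-67578 - 654228) = 1/(-721806) = -1/721806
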